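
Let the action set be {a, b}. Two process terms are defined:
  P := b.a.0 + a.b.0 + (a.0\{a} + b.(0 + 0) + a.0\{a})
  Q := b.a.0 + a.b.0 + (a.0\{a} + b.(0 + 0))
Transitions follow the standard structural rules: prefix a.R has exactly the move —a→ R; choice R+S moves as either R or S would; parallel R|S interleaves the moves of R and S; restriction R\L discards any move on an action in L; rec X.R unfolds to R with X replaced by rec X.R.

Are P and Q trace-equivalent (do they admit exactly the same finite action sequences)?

traces(P) = traces(Q)

Reachable graph of P (6 states):
  u0 = b.a.0 + a.b.0 + (a.0\{a} + b.(0 + 0) + a.0\{a}) → =a=> u1, =a=> u2, =b=> u3, =b=> u4
  u1 = 0\{a} → stopped
  u2 = b.0 → =b=> u5
  u3 = 0 + 0 → stopped
  u4 = a.0 → =a=> u5
  u5 = 0 → stopped
Reachable graph of Q (6 states):
  v0 = b.a.0 + a.b.0 + (a.0\{a} + b.(0 + 0)) → =a=> v1, =a=> v2, =b=> v3, =b=> v4
  v1 = 0\{a} → stopped
  v2 = b.0 → =b=> v5
  v3 = 0 + 0 → stopped
  v4 = a.0 → =a=> v5
  v5 = 0 → stopped
Partition-refinement fixed point:
  B0 = {u0, v0}
  B1 = {u2, v2}
  B2 = {u1, u3, u5, v1, v3, v5}
  B3 = {u4, v4}
u0 ∈ B0, v0 ∈ B0 → same block
Bisimilar ⇒ trace-equivalent.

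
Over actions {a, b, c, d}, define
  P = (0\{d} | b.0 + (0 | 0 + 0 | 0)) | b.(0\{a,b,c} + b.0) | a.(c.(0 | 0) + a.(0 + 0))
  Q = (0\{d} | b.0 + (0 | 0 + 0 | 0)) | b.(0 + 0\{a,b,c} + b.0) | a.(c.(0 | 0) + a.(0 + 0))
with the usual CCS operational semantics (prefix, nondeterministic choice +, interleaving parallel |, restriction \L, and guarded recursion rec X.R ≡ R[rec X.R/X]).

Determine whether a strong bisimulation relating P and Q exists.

Reachable graph of P (24 states):
  p0 = (0\{d} | b.0 + (0 | 0 + 0 | 0)) | b.(0\{a,b,c} + b.0) | a.(c.(0 | 0) + a.(0 + 0)) has moves =a=> p1, =b=> p2, =b=> p3
  p1 = (0\{d} | b.0 + (0 | 0 + 0 | 0)) | b.(0\{a,b,c} + b.0) | (c.(0 | 0) + a.(0 + 0)) has moves =a=> p4, =b=> p5, =b=> p6, =c=> p7
  p2 = (0\{d} | b.0 + (0 | 0 + 0 | 0)) | (0\{a,b,c} + b.0) | a.(c.(0 | 0) + a.(0 + 0)) has moves =a=> p5, =b=> p8, =b=> p9
  p3 = 0\{d} | 0 | b.(0\{a,b,c} + b.0) | a.(c.(0 | 0) + a.(0 + 0)) has moves =a=> p6, =b=> p9
  p4 = (0\{d} | b.0 + (0 | 0 + 0 | 0)) | b.(0\{a,b,c} + b.0) | (0 + 0) has moves =b=> p10, =b=> p11
  p5 = (0\{d} | b.0 + (0 | 0 + 0 | 0)) | (0\{a,b,c} + b.0) | (c.(0 | 0) + a.(0 + 0)) has moves =a=> p10, =b=> p12, =b=> p13, =c=> p14
  p6 = 0\{d} | 0 | b.(0\{a,b,c} + b.0) | (c.(0 | 0) + a.(0 + 0)) has moves =a=> p11, =b=> p13, =c=> p15
  p7 = (0\{d} | b.0 + (0 | 0 + 0 | 0)) | b.(0\{a,b,c} + b.0) | (0 | 0) has moves =b=> p14, =b=> p15
  p8 = (0\{d} | b.0 + (0 | 0 + 0 | 0)) | 0 | a.(c.(0 | 0) + a.(0 + 0)) has moves =a=> p12, =b=> p16
  p9 = 0\{d} | 0 | (0\{a,b,c} + b.0) | a.(c.(0 | 0) + a.(0 + 0)) has moves =a=> p13, =b=> p16
  p10 = (0\{d} | b.0 + (0 | 0 + 0 | 0)) | (0\{a,b,c} + b.0) | (0 + 0) has moves =b=> p17, =b=> p18
  p11 = 0\{d} | 0 | b.(0\{a,b,c} + b.0) | (0 + 0) has moves =b=> p18
  p12 = (0\{d} | b.0 + (0 | 0 + 0 | 0)) | 0 | (c.(0 | 0) + a.(0 + 0)) has moves =a=> p17, =b=> p19, =c=> p20
  p13 = 0\{d} | 0 | (0\{a,b,c} + b.0) | (c.(0 | 0) + a.(0 + 0)) has moves =a=> p18, =b=> p19, =c=> p21
  p14 = (0\{d} | b.0 + (0 | 0 + 0 | 0)) | (0\{a,b,c} + b.0) | (0 | 0) has moves =b=> p20, =b=> p21
  p15 = 0\{d} | 0 | b.(0\{a,b,c} + b.0) | (0 | 0) has moves =b=> p21
  p16 = 0\{d} | 0 | 0 | a.(c.(0 | 0) + a.(0 + 0)) has moves =a=> p19
  p17 = (0\{d} | b.0 + (0 | 0 + 0 | 0)) | 0 | (0 + 0) has moves =b=> p22
  p18 = 0\{d} | 0 | (0\{a,b,c} + b.0) | (0 + 0) has moves =b=> p22
  p19 = 0\{d} | 0 | 0 | (c.(0 | 0) + a.(0 + 0)) has moves =a=> p22, =c=> p23
  p20 = (0\{d} | b.0 + (0 | 0 + 0 | 0)) | 0 | (0 | 0) has moves =b=> p23
  p21 = 0\{d} | 0 | (0\{a,b,c} + b.0) | (0 | 0) has moves =b=> p23
  p22 = 0\{d} | 0 | 0 | (0 + 0) has moves ·
  p23 = 0\{d} | 0 | 0 | (0 | 0) has moves ·
Reachable graph of Q (24 states):
  q0 = (0\{d} | b.0 + (0 | 0 + 0 | 0)) | b.(0 + 0\{a,b,c} + b.0) | a.(c.(0 | 0) + a.(0 + 0)) has moves =a=> q1, =b=> q2, =b=> q3
  q1 = (0\{d} | b.0 + (0 | 0 + 0 | 0)) | b.(0 + 0\{a,b,c} + b.0) | (c.(0 | 0) + a.(0 + 0)) has moves =a=> q4, =b=> q5, =b=> q6, =c=> q7
  q2 = (0\{d} | b.0 + (0 | 0 + 0 | 0)) | (0 + 0\{a,b,c} + b.0) | a.(c.(0 | 0) + a.(0 + 0)) has moves =a=> q5, =b=> q8, =b=> q9
  q3 = 0\{d} | 0 | b.(0 + 0\{a,b,c} + b.0) | a.(c.(0 | 0) + a.(0 + 0)) has moves =a=> q6, =b=> q9
  q4 = (0\{d} | b.0 + (0 | 0 + 0 | 0)) | b.(0 + 0\{a,b,c} + b.0) | (0 + 0) has moves =b=> q10, =b=> q11
  q5 = (0\{d} | b.0 + (0 | 0 + 0 | 0)) | (0 + 0\{a,b,c} + b.0) | (c.(0 | 0) + a.(0 + 0)) has moves =a=> q10, =b=> q12, =b=> q13, =c=> q14
  q6 = 0\{d} | 0 | b.(0 + 0\{a,b,c} + b.0) | (c.(0 | 0) + a.(0 + 0)) has moves =a=> q11, =b=> q13, =c=> q15
  q7 = (0\{d} | b.0 + (0 | 0 + 0 | 0)) | b.(0 + 0\{a,b,c} + b.0) | (0 | 0) has moves =b=> q14, =b=> q15
  q8 = (0\{d} | b.0 + (0 | 0 + 0 | 0)) | 0 | a.(c.(0 | 0) + a.(0 + 0)) has moves =a=> q12, =b=> q16
  q9 = 0\{d} | 0 | (0 + 0\{a,b,c} + b.0) | a.(c.(0 | 0) + a.(0 + 0)) has moves =a=> q13, =b=> q16
  q10 = (0\{d} | b.0 + (0 | 0 + 0 | 0)) | (0 + 0\{a,b,c} + b.0) | (0 + 0) has moves =b=> q17, =b=> q18
  q11 = 0\{d} | 0 | b.(0 + 0\{a,b,c} + b.0) | (0 + 0) has moves =b=> q18
  q12 = (0\{d} | b.0 + (0 | 0 + 0 | 0)) | 0 | (c.(0 | 0) + a.(0 + 0)) has moves =a=> q17, =b=> q19, =c=> q20
  q13 = 0\{d} | 0 | (0 + 0\{a,b,c} + b.0) | (c.(0 | 0) + a.(0 + 0)) has moves =a=> q18, =b=> q19, =c=> q21
  q14 = (0\{d} | b.0 + (0 | 0 + 0 | 0)) | (0 + 0\{a,b,c} + b.0) | (0 | 0) has moves =b=> q20, =b=> q21
  q15 = 0\{d} | 0 | b.(0 + 0\{a,b,c} + b.0) | (0 | 0) has moves =b=> q21
  q16 = 0\{d} | 0 | 0 | a.(c.(0 | 0) + a.(0 + 0)) has moves =a=> q19
  q17 = (0\{d} | b.0 + (0 | 0 + 0 | 0)) | 0 | (0 + 0) has moves =b=> q22
  q18 = 0\{d} | 0 | (0 + 0\{a,b,c} + b.0) | (0 + 0) has moves =b=> q22
  q19 = 0\{d} | 0 | 0 | (c.(0 | 0) + a.(0 + 0)) has moves =a=> q22, =c=> q23
  q20 = (0\{d} | b.0 + (0 | 0 + 0 | 0)) | 0 | (0 | 0) has moves =b=> q23
  q21 = 0\{d} | 0 | (0 + 0\{a,b,c} + b.0) | (0 | 0) has moves =b=> q23
  q22 = 0\{d} | 0 | 0 | (0 + 0) has moves ·
  q23 = 0\{d} | 0 | 0 | (0 | 0) has moves ·
Coarsest stable partition (strong bisimilarity classes):
  B0 = {p0, q0}
  B1 = {p1, q1}
  B2 = {p5, p6, q5, q6}
  B3 = {p12, p13, q12, q13}
  B4 = {p17, p18, p20, p21, q17, q18, q20, q21}
  B5 = {p22, p23, q22, q23}
  B6 = {p19, q19}
  B7 = {p10, p11, p14, p15, q10, q11, q14, q15}
  B8 = {p4, p7, q4, q7}
  B9 = {p2, p3, q2, q3}
  B10 = {p8, p9, q8, q9}
  B11 = {p16, q16}
p0 ∈ B0, q0 ∈ B0 → same block

YES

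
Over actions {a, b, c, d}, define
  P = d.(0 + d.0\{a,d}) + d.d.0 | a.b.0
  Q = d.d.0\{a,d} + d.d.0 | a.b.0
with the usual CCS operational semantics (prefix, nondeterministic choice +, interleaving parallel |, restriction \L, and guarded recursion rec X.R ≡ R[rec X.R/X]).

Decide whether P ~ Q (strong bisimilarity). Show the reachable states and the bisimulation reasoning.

P ~ Q

LTS(P): 11 reachable states
  m0 = d.(0 + d.0\{a,d}) + d.d.0 | a.b.0 → --a--▸ m1, --d--▸ m2, --d--▸ m3
  m1 = d.d.0 | b.0 → --b--▸ m4, --d--▸ m5
  m2 = 0 + d.0\{a,d} → --d--▸ m6
  m3 = d.0 | a.b.0 → --a--▸ m5, --d--▸ m7
  m4 = d.d.0 | 0 → --d--▸ m8
  m5 = d.0 | b.0 → --b--▸ m8, --d--▸ m9
  m6 = 0\{a,d} → stopped
  m7 = 0 | a.b.0 → --a--▸ m9
  m8 = d.0 | 0 → --d--▸ m10
  m9 = 0 | b.0 → --b--▸ m10
  m10 = 0 | 0 → stopped
LTS(Q): 11 reachable states
  n0 = d.d.0\{a,d} + d.d.0 | a.b.0 → --a--▸ n1, --d--▸ n2, --d--▸ n3
  n1 = d.d.0 | b.0 → --b--▸ n4, --d--▸ n5
  n2 = d.0 | a.b.0 → --a--▸ n5, --d--▸ n6
  n3 = d.0\{a,d} → --d--▸ n7
  n4 = d.d.0 | 0 → --d--▸ n8
  n5 = d.0 | b.0 → --b--▸ n8, --d--▸ n9
  n6 = 0 | a.b.0 → --a--▸ n9
  n7 = 0\{a,d} → stopped
  n8 = d.0 | 0 → --d--▸ n10
  n9 = 0 | b.0 → --b--▸ n10
  n10 = 0 | 0 → stopped
Bisimilarity quotient blocks:
  B0 = {m0, n0}
  B1 = {m1, n1}
  B2 = {m5, n5}
  B3 = {m2, m8, n3, n8}
  B4 = {m10, m6, n10, n7}
  B5 = {m9, n9}
  B6 = {m4, n4}
  B7 = {m3, n2}
  B8 = {m7, n6}
m0 ∈ B0, n0 ∈ B0 → same block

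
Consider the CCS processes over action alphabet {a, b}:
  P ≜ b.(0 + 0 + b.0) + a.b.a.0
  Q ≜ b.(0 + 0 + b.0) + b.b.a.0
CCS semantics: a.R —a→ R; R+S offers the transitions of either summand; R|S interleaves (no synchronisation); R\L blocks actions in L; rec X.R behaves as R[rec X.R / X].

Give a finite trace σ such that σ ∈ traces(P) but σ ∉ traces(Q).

a

Reachable graph of P (5 states):
  m0 = b.(0 + 0 + b.0) + a.b.a.0 | ··a··> m1, ··b··> m2
  m1 = b.a.0 | ··b··> m3
  m2 = 0 + 0 + b.0 | ··b··> m4
  m3 = a.0 | ··a··> m4
  m4 = 0 | stopped
Reachable graph of Q (5 states):
  n0 = b.(0 + 0 + b.0) + b.b.a.0 | ··b··> n1, ··b··> n2
  n1 = 0 + 0 + b.0 | ··b··> n3
  n2 = b.a.0 | ··b··> n4
  n3 = 0 | stopped
  n4 = a.0 | ··a··> n3
Executing a from P (initial set {m0}):
  [1] a ⇒ {m1}
  — P admits the full trace.
Executing a from Q (initial set {n0}):
  [1] a ⇒ ∅ (Q stuck)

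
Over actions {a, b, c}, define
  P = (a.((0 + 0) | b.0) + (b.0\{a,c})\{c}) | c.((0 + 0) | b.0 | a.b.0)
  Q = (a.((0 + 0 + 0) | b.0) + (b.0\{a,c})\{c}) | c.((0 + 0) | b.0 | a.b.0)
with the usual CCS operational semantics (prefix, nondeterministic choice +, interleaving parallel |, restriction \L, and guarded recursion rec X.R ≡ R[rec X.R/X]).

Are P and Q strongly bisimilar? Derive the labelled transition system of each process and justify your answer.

LTS(P): 28 reachable states
  s0 = (a.((0 + 0) | b.0) + (b.0\{a,c})\{c}) | c.((0 + 0) | b.0 | a.b.0) | —a→ s1, —b→ s2, —c→ s3
  s1 = (0 + 0) | b.0 | c.((0 + 0) | b.0 | a.b.0) | —b→ s4, —c→ s5
  s2 = 0\{a,c}\{c} | c.((0 + 0) | b.0 | a.b.0) | —c→ s6
  s3 = (a.((0 + 0) | b.0) + (b.0\{a,c})\{c}) | ((0 + 0) | b.0 | a.b.0) | —a→ s5, —a→ s7, —b→ s6, —b→ s8
  s4 = (0 + 0) | 0 | c.((0 + 0) | b.0 | a.b.0) | —c→ s9
  s5 = (0 + 0) | b.0 | ((0 + 0) | b.0 | a.b.0) | —a→ s10, —b→ s11, —b→ s9
  s6 = 0\{a,c}\{c} | ((0 + 0) | b.0 | a.b.0) | —a→ s12, —b→ s13
  s7 = (a.((0 + 0) | b.0) + (b.0\{a,c})\{c}) | ((0 + 0) | b.0 | b.0) | —a→ s10, —b→ s12, —b→ s14, —b→ s15
  s8 = (a.((0 + 0) | b.0) + (b.0\{a,c})\{c}) | ((0 + 0) | 0 | a.b.0) | —a→ s11, —a→ s14, —b→ s13
  s9 = (0 + 0) | 0 | ((0 + 0) | b.0 | a.b.0) | —a→ s16, —b→ s17
  s10 = (0 + 0) | b.0 | ((0 + 0) | b.0 | b.0) | —b→ s16, —b→ s18, —b→ s19
  s11 = (0 + 0) | b.0 | ((0 + 0) | 0 | a.b.0) | —a→ s18, —b→ s17
  s12 = 0\{a,c}\{c} | ((0 + 0) | b.0 | b.0) | —b→ s20, —b→ s21
  s13 = 0\{a,c}\{c} | ((0 + 0) | 0 | a.b.0) | —a→ s20
  s14 = (a.((0 + 0) | b.0) + (b.0\{a,c})\{c}) | ((0 + 0) | 0 | b.0) | —a→ s18, —b→ s20, —b→ s22
  s15 = (a.((0 + 0) | b.0) + (b.0\{a,c})\{c}) | ((0 + 0) | b.0 | 0) | —a→ s19, —b→ s21, —b→ s22
  s16 = (0 + 0) | 0 | ((0 + 0) | b.0 | b.0) | —b→ s23, —b→ s24
  s17 = (0 + 0) | 0 | ((0 + 0) | 0 | a.b.0) | —a→ s23
  s18 = (0 + 0) | b.0 | ((0 + 0) | 0 | b.0) | —b→ s23, —b→ s25
  s19 = (0 + 0) | b.0 | ((0 + 0) | b.0 | 0) | —b→ s24, —b→ s25
  s20 = 0\{a,c}\{c} | ((0 + 0) | 0 | b.0) | —b→ s26
  s21 = 0\{a,c}\{c} | ((0 + 0) | b.0 | 0) | —b→ s26
  s22 = (a.((0 + 0) | b.0) + (b.0\{a,c})\{c}) | ((0 + 0) | 0 | 0) | —a→ s25, —b→ s26
  s23 = (0 + 0) | 0 | ((0 + 0) | 0 | b.0) | —b→ s27
  s24 = (0 + 0) | 0 | ((0 + 0) | b.0 | 0) | —b→ s27
  s25 = (0 + 0) | b.0 | ((0 + 0) | 0 | 0) | —b→ s27
  s26 = 0\{a,c}\{c} | ((0 + 0) | 0 | 0) | ∅
  s27 = (0 + 0) | 0 | ((0 + 0) | 0 | 0) | ∅
LTS(Q): 28 reachable states
  t0 = (a.((0 + 0 + 0) | b.0) + (b.0\{a,c})\{c}) | c.((0 + 0) | b.0 | a.b.0) | —a→ t1, —b→ t2, —c→ t3
  t1 = (0 + 0 + 0) | b.0 | c.((0 + 0) | b.0 | a.b.0) | —b→ t4, —c→ t5
  t2 = 0\{a,c}\{c} | c.((0 + 0) | b.0 | a.b.0) | —c→ t6
  t3 = (a.((0 + 0 + 0) | b.0) + (b.0\{a,c})\{c}) | ((0 + 0) | b.0 | a.b.0) | —a→ t5, —a→ t7, —b→ t6, —b→ t8
  t4 = (0 + 0 + 0) | 0 | c.((0 + 0) | b.0 | a.b.0) | —c→ t9
  t5 = (0 + 0 + 0) | b.0 | ((0 + 0) | b.0 | a.b.0) | —a→ t10, —b→ t11, —b→ t9
  t6 = 0\{a,c}\{c} | ((0 + 0) | b.0 | a.b.0) | —a→ t12, —b→ t13
  t7 = (a.((0 + 0 + 0) | b.0) + (b.0\{a,c})\{c}) | ((0 + 0) | b.0 | b.0) | —a→ t10, —b→ t12, —b→ t14, —b→ t15
  t8 = (a.((0 + 0 + 0) | b.0) + (b.0\{a,c})\{c}) | ((0 + 0) | 0 | a.b.0) | —a→ t11, —a→ t14, —b→ t13
  t9 = (0 + 0 + 0) | 0 | ((0 + 0) | b.0 | a.b.0) | —a→ t16, —b→ t17
  t10 = (0 + 0 + 0) | b.0 | ((0 + 0) | b.0 | b.0) | —b→ t16, —b→ t18, —b→ t19
  t11 = (0 + 0 + 0) | b.0 | ((0 + 0) | 0 | a.b.0) | —a→ t18, —b→ t17
  t12 = 0\{a,c}\{c} | ((0 + 0) | b.0 | b.0) | —b→ t20, —b→ t21
  t13 = 0\{a,c}\{c} | ((0 + 0) | 0 | a.b.0) | —a→ t20
  t14 = (a.((0 + 0 + 0) | b.0) + (b.0\{a,c})\{c}) | ((0 + 0) | 0 | b.0) | —a→ t18, —b→ t20, —b→ t22
  t15 = (a.((0 + 0 + 0) | b.0) + (b.0\{a,c})\{c}) | ((0 + 0) | b.0 | 0) | —a→ t19, —b→ t21, —b→ t22
  t16 = (0 + 0 + 0) | 0 | ((0 + 0) | b.0 | b.0) | —b→ t23, —b→ t24
  t17 = (0 + 0 + 0) | 0 | ((0 + 0) | 0 | a.b.0) | —a→ t23
  t18 = (0 + 0 + 0) | b.0 | ((0 + 0) | 0 | b.0) | —b→ t23, —b→ t25
  t19 = (0 + 0 + 0) | b.0 | ((0 + 0) | b.0 | 0) | —b→ t24, —b→ t25
  t20 = 0\{a,c}\{c} | ((0 + 0) | 0 | b.0) | —b→ t26
  t21 = 0\{a,c}\{c} | ((0 + 0) | b.0 | 0) | —b→ t26
  t22 = (a.((0 + 0 + 0) | b.0) + (b.0\{a,c})\{c}) | ((0 + 0) | 0 | 0) | —a→ t25, —b→ t26
  t23 = (0 + 0 + 0) | 0 | ((0 + 0) | 0 | b.0) | —b→ t27
  t24 = (0 + 0 + 0) | 0 | ((0 + 0) | b.0 | 0) | —b→ t27
  t25 = (0 + 0 + 0) | b.0 | ((0 + 0) | 0 | 0) | —b→ t27
  t26 = 0\{a,c}\{c} | ((0 + 0) | 0 | 0) | ∅
  t27 = (0 + 0 + 0) | 0 | ((0 + 0) | 0 | 0) | ∅
Bisimilarity quotient blocks:
  B0 = {s0, t0}
  B1 = {s1, t1}
  B2 = {s2, s4, t2, t4}
  B3 = {s11, s6, s9, t11, t6, t9}
  B4 = {s13, s17, t13, t17}
  B5 = {s20, s21, s23, s24, s25, t20, t21, t23, t24, t25}
  B6 = {s26, s27, t26, t27}
  B7 = {s12, s16, s18, s19, t12, t16, t18, t19}
  B8 = {s5, t5}
  B9 = {s10, t10}
  B10 = {s3, t3}
  B11 = {s8, t8}
  B12 = {s14, s15, t14, t15}
  B13 = {s22, t22}
  B14 = {s7, t7}
s0 ∈ B0, t0 ∈ B0 → same block

YES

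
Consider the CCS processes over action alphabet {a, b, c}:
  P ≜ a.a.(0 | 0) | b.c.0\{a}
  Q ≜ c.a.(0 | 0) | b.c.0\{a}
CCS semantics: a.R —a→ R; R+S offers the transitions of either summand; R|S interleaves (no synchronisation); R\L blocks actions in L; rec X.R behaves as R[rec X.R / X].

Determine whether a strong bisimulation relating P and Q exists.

LTS(P): 9 reachable states
  p0 = a.a.(0 | 0) | b.c.0\{a} → ··a··> p1, ··b··> p2
  p1 = a.(0 | 0) | b.c.0\{a} → ··a··> p3, ··b··> p4
  p2 = a.a.(0 | 0) | c.0\{a} → ··a··> p4, ··c··> p5
  p3 = 0 | 0 | b.c.0\{a} → ··b··> p6
  p4 = a.(0 | 0) | c.0\{a} → ··a··> p6, ··c··> p7
  p5 = a.a.(0 | 0) | 0\{a} → ··a··> p7
  p6 = 0 | 0 | c.0\{a} → ··c··> p8
  p7 = a.(0 | 0) | 0\{a} → ··a··> p8
  p8 = 0 | 0 | 0\{a} → ∅
LTS(Q): 9 reachable states
  q0 = c.a.(0 | 0) | b.c.0\{a} → ··b··> q1, ··c··> q2
  q1 = c.a.(0 | 0) | c.0\{a} → ··c··> q3, ··c··> q4
  q2 = a.(0 | 0) | b.c.0\{a} → ··a··> q5, ··b··> q3
  q3 = a.(0 | 0) | c.0\{a} → ··a··> q6, ··c··> q7
  q4 = c.a.(0 | 0) | 0\{a} → ··c··> q7
  q5 = 0 | 0 | b.c.0\{a} → ··b··> q6
  q6 = 0 | 0 | c.0\{a} → ··c··> q8
  q7 = a.(0 | 0) | 0\{a} → ··a··> q8
  q8 = 0 | 0 | 0\{a} → ∅
Bisimilarity quotient blocks:
  B0 = {p0}
  B1 = {p1, q2}
  B2 = {p3, q5}
  B3 = {p6, q6}
  B4 = {p8, q8}
  B5 = {p4, q3}
  B6 = {p7, q7}
  B7 = {p2}
  B8 = {p5}
  B9 = {q0}
  B10 = {q1}
  B11 = {q4}
p0 ∈ B0, q0 ∈ B9 → different blocks

NO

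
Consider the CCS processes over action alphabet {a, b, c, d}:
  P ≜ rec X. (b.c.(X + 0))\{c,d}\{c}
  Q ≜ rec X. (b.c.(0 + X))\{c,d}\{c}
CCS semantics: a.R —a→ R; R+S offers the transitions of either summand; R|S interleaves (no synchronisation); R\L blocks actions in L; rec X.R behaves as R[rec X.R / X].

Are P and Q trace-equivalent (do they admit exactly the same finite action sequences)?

traces(P) = traces(Q)

P's transition system — 2 states:
  p0 = rec X. (b.c.(X + 0))\{c,d}\{c} → ··b··> p1
  p1 = (c.((rec X. (b.c.(X + 0))\{c,d}\{c}) + 0))\{c,d}\{c} → ∅
Q's transition system — 2 states:
  q0 = rec X. (b.c.(0 + X))\{c,d}\{c} → ··b··> q1
  q1 = (c.(0 + (rec X. (b.c.(0 + X))\{c,d}\{c})))\{c,d}\{c} → ∅
Bisimilarity quotient blocks:
  B0 = {p0, q0}
  B1 = {p1, q1}
p0 ∈ B0, q0 ∈ B0 → same block
Bisimilar ⇒ trace-equivalent.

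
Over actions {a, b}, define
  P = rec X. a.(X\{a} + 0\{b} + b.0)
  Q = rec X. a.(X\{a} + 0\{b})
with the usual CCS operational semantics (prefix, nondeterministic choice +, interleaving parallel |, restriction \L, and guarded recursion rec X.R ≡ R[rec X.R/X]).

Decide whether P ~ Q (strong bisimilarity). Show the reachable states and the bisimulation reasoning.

P's transition system — 3 states:
  u0 = rec X. a.(X\{a} + 0\{b} + b.0) ⊢ -a-> u1
  u1 = (rec X. a.(X\{a} + 0\{b} + b.0))\{a} + 0\{b} + b.0 ⊢ -b-> u2
  u2 = 0 ⊢ deadlocked
Q's transition system — 2 states:
  v0 = rec X. a.(X\{a} + 0\{b}) ⊢ -a-> v1
  v1 = (rec X. a.(X\{a} + 0\{b}))\{a} + 0\{b} ⊢ deadlocked
Coarsest stable partition (strong bisimilarity classes):
  B0 = {u0}
  B1 = {u1}
  B2 = {u2, v1}
  B3 = {v0}
u0 ∈ B0, v0 ∈ B3 → different blocks

not bisimilar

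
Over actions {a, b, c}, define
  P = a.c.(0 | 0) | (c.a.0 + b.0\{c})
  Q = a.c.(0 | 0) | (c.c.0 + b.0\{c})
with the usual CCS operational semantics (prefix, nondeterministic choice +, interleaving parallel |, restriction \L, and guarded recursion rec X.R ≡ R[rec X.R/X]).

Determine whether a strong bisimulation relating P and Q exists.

Reachable graph of P (12 states):
  s0 = a.c.(0 | 0) | (c.a.0 + b.0\{c}) → --a--▸ s1, --b--▸ s2, --c--▸ s3
  s1 = c.(0 | 0) | (c.a.0 + b.0\{c}) → --b--▸ s4, --c--▸ s5, --c--▸ s6
  s2 = a.c.(0 | 0) | 0\{c} → --a--▸ s4
  s3 = a.c.(0 | 0) | a.0 → --a--▸ s6, --a--▸ s7
  s4 = c.(0 | 0) | 0\{c} → --c--▸ s8
  s5 = 0 | 0 | (c.a.0 + b.0\{c}) → --b--▸ s8, --c--▸ s9
  s6 = c.(0 | 0) | a.0 → --a--▸ s10, --c--▸ s9
  s7 = a.c.(0 | 0) | 0 → --a--▸ s10
  s8 = 0 | 0 | 0\{c} → (no moves)
  s9 = 0 | 0 | a.0 → --a--▸ s11
  s10 = c.(0 | 0) | 0 → --c--▸ s11
  s11 = 0 | 0 | 0 → (no moves)
Reachable graph of Q (12 states):
  t0 = a.c.(0 | 0) | (c.c.0 + b.0\{c}) → --a--▸ t1, --b--▸ t2, --c--▸ t3
  t1 = c.(0 | 0) | (c.c.0 + b.0\{c}) → --b--▸ t4, --c--▸ t5, --c--▸ t6
  t2 = a.c.(0 | 0) | 0\{c} → --a--▸ t4
  t3 = a.c.(0 | 0) | c.0 → --a--▸ t6, --c--▸ t7
  t4 = c.(0 | 0) | 0\{c} → --c--▸ t8
  t5 = 0 | 0 | (c.c.0 + b.0\{c}) → --b--▸ t8, --c--▸ t9
  t6 = c.(0 | 0) | c.0 → --c--▸ t10, --c--▸ t9
  t7 = a.c.(0 | 0) | 0 → --a--▸ t10
  t8 = 0 | 0 | 0\{c} → (no moves)
  t9 = 0 | 0 | c.0 → --c--▸ t11
  t10 = c.(0 | 0) | 0 → --c--▸ t11
  t11 = 0 | 0 | 0 → (no moves)
Bisimilarity quotient blocks:
  B0 = {s0}
  B1 = {s1}
  B2 = {s10, s4, t10, t4, t9}
  B3 = {s11, s8, t11, t8}
  B4 = {s6}
  B5 = {s9}
  B6 = {s5}
  B7 = {s2, s7, t2, t7}
  B8 = {s3}
  B9 = {t0}
  B10 = {t1}
  B11 = {t6}
  B12 = {t5}
  B13 = {t3}
s0 ∈ B0, t0 ∈ B9 → different blocks

NO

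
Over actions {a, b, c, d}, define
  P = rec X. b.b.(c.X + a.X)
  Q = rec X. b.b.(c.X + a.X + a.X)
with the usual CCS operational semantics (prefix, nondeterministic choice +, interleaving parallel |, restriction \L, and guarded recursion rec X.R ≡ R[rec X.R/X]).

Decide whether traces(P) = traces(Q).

P's transition system — 3 states:
  s0 = rec X. b.b.(c.X + a.X) ⊢ --b--▸ s1
  s1 = b.(c.(rec X. b.b.(c.X + a.X)) + a.(rec X. b.b.(c.X + a.X))) ⊢ --b--▸ s2
  s2 = c.(rec X. b.b.(c.X + a.X)) + a.(rec X. b.b.(c.X + a.X)) ⊢ --a--▸ s0, --c--▸ s0
Q's transition system — 3 states:
  t0 = rec X. b.b.(c.X + a.X + a.X) ⊢ --b--▸ t1
  t1 = b.(c.(rec X. b.b.(c.X + a.X + a.X)) + a.(rec X. b.b.(c.X + a.X + a.X)) + a.(rec X. b.b.(c.X + a.X + a.X))) ⊢ --b--▸ t2
  t2 = c.(rec X. b.b.(c.X + a.X + a.X)) + a.(rec X. b.b.(c.X + a.X + a.X)) + a.(rec X. b.b.(c.X + a.X + a.X)) ⊢ --a--▸ t0, --c--▸ t0
Coarsest stable partition (strong bisimilarity classes):
  B0 = {s0, t0}
  B1 = {s1, t1}
  B2 = {s2, t2}
s0 ∈ B0, t0 ∈ B0 → same block
Bisimilar ⇒ trace-equivalent.

traces(P) = traces(Q)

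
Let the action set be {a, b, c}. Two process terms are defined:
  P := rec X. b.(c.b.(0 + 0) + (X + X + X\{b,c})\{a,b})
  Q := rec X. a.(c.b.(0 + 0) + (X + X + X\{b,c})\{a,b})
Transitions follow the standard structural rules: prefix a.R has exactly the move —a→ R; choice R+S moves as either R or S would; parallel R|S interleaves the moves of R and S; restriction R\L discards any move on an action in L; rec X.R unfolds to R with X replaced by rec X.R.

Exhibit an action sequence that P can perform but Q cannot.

b

P's transition system — 4 states:
  p0 = rec X. b.(c.b.(0 + 0) + (X + X + X\{b,c})\{a,b}) :: --b--▸ p1
  p1 = c.b.(0 + 0) + ((rec X. b.(c.b.(0 + 0) + (X + X + X\{b,c})\{a,b})) + (rec X. b.(c.b.(0 + 0) + (X + X + X\{b,c})\{a,b})) + (rec X. b.(c.b.(0 + 0) + (X + X + X\{b,c})\{a,b}))\{b,c})\{a,b} :: --c--▸ p2
  p2 = b.(0 + 0) :: --b--▸ p3
  p3 = 0 + 0 :: (no moves)
Q's transition system — 4 states:
  q0 = rec X. a.(c.b.(0 + 0) + (X + X + X\{b,c})\{a,b}) :: --a--▸ q1
  q1 = c.b.(0 + 0) + ((rec X. a.(c.b.(0 + 0) + (X + X + X\{b,c})\{a,b})) + (rec X. a.(c.b.(0 + 0) + (X + X + X\{b,c})\{a,b})) + (rec X. a.(c.b.(0 + 0) + (X + X + X\{b,c})\{a,b}))\{b,c})\{a,b} :: --c--▸ q2
  q2 = b.(0 + 0) :: --b--▸ q3
  q3 = 0 + 0 :: (no moves)
Run σ = ⟨b⟩ on P: start {p0}
  [1] b ⇒ {p1}
  — P admits the full trace.
Run σ = ⟨b⟩ on Q: start {q0}
  [1] b ⇒ no successor for Q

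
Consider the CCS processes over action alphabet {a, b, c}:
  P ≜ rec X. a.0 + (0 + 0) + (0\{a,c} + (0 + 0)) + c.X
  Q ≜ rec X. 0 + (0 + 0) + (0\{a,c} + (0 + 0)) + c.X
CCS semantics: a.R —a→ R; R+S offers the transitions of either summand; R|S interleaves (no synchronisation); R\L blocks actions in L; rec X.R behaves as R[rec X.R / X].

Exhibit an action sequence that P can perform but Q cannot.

a

P's transition system — 2 states:
  m0 = rec X. a.0 + (0 + 0) + (0\{a,c} + (0 + 0)) + c.X → --a--▸ m1, --c--▸ m0
  m1 = 0 → stopped
Q's transition system — 1 states:
  n0 = rec X. 0 + (0 + 0) + (0\{a,c} + (0 + 0)) + c.X → --c--▸ n0
Executing a from P (initial set {m0}):
  after a @ step 1: {m1}
  P completes σ.
Executing a from Q (initial set {n0}):
  after a @ step 1: ∅  — Q cannot continue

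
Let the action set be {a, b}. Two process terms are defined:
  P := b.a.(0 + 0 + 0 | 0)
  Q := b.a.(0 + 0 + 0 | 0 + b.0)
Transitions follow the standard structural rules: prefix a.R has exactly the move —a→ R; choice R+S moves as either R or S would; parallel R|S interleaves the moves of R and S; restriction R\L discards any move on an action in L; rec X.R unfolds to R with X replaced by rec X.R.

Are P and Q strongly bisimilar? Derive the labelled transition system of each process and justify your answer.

not bisimilar

LTS(P): 3 reachable states
  m0 = b.a.(0 + 0 + 0 | 0) ⊢ -b-> m1
  m1 = a.(0 + 0 + 0 | 0) ⊢ -a-> m2
  m2 = 0 + 0 + 0 | 0 ⊢ (no moves)
LTS(Q): 4 reachable states
  n0 = b.a.(0 + 0 + 0 | 0 + b.0) ⊢ -b-> n1
  n1 = a.(0 + 0 + 0 | 0 + b.0) ⊢ -a-> n2
  n2 = 0 + 0 + 0 | 0 + b.0 ⊢ -b-> n3
  n3 = 0 ⊢ (no moves)
Coarsest stable partition (strong bisimilarity classes):
  B0 = {m0}
  B1 = {m1}
  B2 = {m2, n3}
  B3 = {n0}
  B4 = {n1}
  B5 = {n2}
m0 ∈ B0, n0 ∈ B3 → different blocks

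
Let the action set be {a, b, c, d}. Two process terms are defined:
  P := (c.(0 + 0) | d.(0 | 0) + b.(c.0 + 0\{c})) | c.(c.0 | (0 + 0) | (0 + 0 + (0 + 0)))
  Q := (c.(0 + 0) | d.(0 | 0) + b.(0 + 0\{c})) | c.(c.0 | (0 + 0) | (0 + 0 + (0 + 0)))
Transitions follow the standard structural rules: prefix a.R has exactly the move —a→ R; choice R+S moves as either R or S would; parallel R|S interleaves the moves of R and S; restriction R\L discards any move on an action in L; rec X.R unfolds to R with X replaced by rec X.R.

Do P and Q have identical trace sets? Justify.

LTS(P): 18 reachable states
  m0 = (c.(0 + 0) | d.(0 | 0) + b.(c.0 + 0\{c})) | c.(c.0 | (0 + 0) | (0 + 0 + (0 + 0))) has moves ··b··> m1, ··c··> m2, ··c··> m3, ··d··> m4
  m1 = (c.0 + 0\{c}) | c.(c.0 | (0 + 0) | (0 + 0 + (0 + 0))) has moves ··c··> m5, ··c··> m6
  m2 = (0 + 0) | d.(0 | 0) | c.(c.0 | (0 + 0) | (0 + 0 + (0 + 0))) has moves ··c··> m7, ··d··> m8
  m3 = (c.(0 + 0) | d.(0 | 0) + b.(c.0 + 0\{c})) | (c.0 | (0 + 0) | (0 + 0 + (0 + 0))) has moves ··b··> m5, ··c··> m7, ··c··> m9, ··d··> m10
  m4 = c.(0 + 0) | (0 | 0) | c.(c.0 | (0 + 0) | (0 + 0 + (0 + 0))) has moves ··c··> m10, ··c··> m8
  m5 = (c.0 + 0\{c}) | (c.0 | (0 + 0) | (0 + 0 + (0 + 0))) has moves ··c··> m11, ··c··> m12
  m6 = 0 | c.(c.0 | (0 + 0) | (0 + 0 + (0 + 0))) has moves ··c··> m12
  m7 = (0 + 0) | d.(0 | 0) | (c.0 | (0 + 0) | (0 + 0 + (0 + 0))) has moves ··c··> m13, ··d··> m14
  m8 = (0 + 0) | (0 | 0) | c.(c.0 | (0 + 0) | (0 + 0 + (0 + 0))) has moves ··c··> m14
  m9 = (c.(0 + 0) | d.(0 | 0) + b.(c.0 + 0\{c})) | (0 | (0 + 0) | (0 + 0 + (0 + 0))) has moves ··b··> m11, ··c··> m13, ··d··> m15
  m10 = c.(0 + 0) | (0 | 0) | (c.0 | (0 + 0) | (0 + 0 + (0 + 0))) has moves ··c··> m14, ··c··> m15
  m11 = (c.0 + 0\{c}) | (0 | (0 + 0) | (0 + 0 + (0 + 0))) has moves ··c··> m16
  m12 = 0 | (c.0 | (0 + 0) | (0 + 0 + (0 + 0))) has moves ··c··> m16
  m13 = (0 + 0) | d.(0 | 0) | (0 | (0 + 0) | (0 + 0 + (0 + 0))) has moves ··d··> m17
  m14 = (0 + 0) | (0 | 0) | (c.0 | (0 + 0) | (0 + 0 + (0 + 0))) has moves ··c··> m17
  m15 = c.(0 + 0) | (0 | 0) | (0 | (0 + 0) | (0 + 0 + (0 + 0))) has moves ··c··> m17
  m16 = 0 | (0 | (0 + 0) | (0 + 0 + (0 + 0))) has moves deadlocked
  m17 = (0 + 0) | (0 | 0) | (0 | (0 + 0) | (0 + 0 + (0 + 0))) has moves deadlocked
LTS(Q): 15 reachable states
  n0 = (c.(0 + 0) | d.(0 | 0) + b.(0 + 0\{c})) | c.(c.0 | (0 + 0) | (0 + 0 + (0 + 0))) has moves ··b··> n1, ··c··> n2, ··c··> n3, ··d··> n4
  n1 = (0 + 0\{c}) | c.(c.0 | (0 + 0) | (0 + 0 + (0 + 0))) has moves ··c··> n5
  n2 = (0 + 0) | d.(0 | 0) | c.(c.0 | (0 + 0) | (0 + 0 + (0 + 0))) has moves ··c··> n6, ··d··> n7
  n3 = (c.(0 + 0) | d.(0 | 0) + b.(0 + 0\{c})) | (c.0 | (0 + 0) | (0 + 0 + (0 + 0))) has moves ··b··> n5, ··c··> n6, ··c··> n8, ··d··> n9
  n4 = c.(0 + 0) | (0 | 0) | c.(c.0 | (0 + 0) | (0 + 0 + (0 + 0))) has moves ··c··> n7, ··c··> n9
  n5 = (0 + 0\{c}) | (c.0 | (0 + 0) | (0 + 0 + (0 + 0))) has moves ··c··> n10
  n6 = (0 + 0) | d.(0 | 0) | (c.0 | (0 + 0) | (0 + 0 + (0 + 0))) has moves ··c··> n11, ··d··> n12
  n7 = (0 + 0) | (0 | 0) | c.(c.0 | (0 + 0) | (0 + 0 + (0 + 0))) has moves ··c··> n12
  n8 = (c.(0 + 0) | d.(0 | 0) + b.(0 + 0\{c})) | (0 | (0 + 0) | (0 + 0 + (0 + 0))) has moves ··b··> n10, ··c··> n11, ··d··> n13
  n9 = c.(0 + 0) | (0 | 0) | (c.0 | (0 + 0) | (0 + 0 + (0 + 0))) has moves ··c··> n12, ··c··> n13
  n10 = (0 + 0\{c}) | (0 | (0 + 0) | (0 + 0 + (0 + 0))) has moves deadlocked
  n11 = (0 + 0) | d.(0 | 0) | (0 | (0 + 0) | (0 + 0 + (0 + 0))) has moves ··d··> n14
  n12 = (0 + 0) | (0 | 0) | (c.0 | (0 + 0) | (0 + 0 + (0 + 0))) has moves ··c··> n14
  n13 = c.(0 + 0) | (0 | 0) | (0 | (0 + 0) | (0 + 0 + (0 + 0))) has moves ··c··> n14
  n14 = (0 + 0) | (0 | 0) | (0 | (0 + 0) | (0 + 0 + (0 + 0))) has moves deadlocked
Trace ⟨bccc⟩ through P, begin at {m0}:
  step 1 (b): {m1}
  step 2 (c): {m5, m6}
  step 3 (c): {m11, m12}
  step 4 (c): {m16}
  P completes σ.
Trace ⟨bccc⟩ through Q, begin at {n0}:
  step 1 (b): {n1}
  step 2 (c): {n5}
  step 3 (c): {n10}
  step 4 (c): ∅ (Q stuck)

trace-distinct — witness ⟨bccc⟩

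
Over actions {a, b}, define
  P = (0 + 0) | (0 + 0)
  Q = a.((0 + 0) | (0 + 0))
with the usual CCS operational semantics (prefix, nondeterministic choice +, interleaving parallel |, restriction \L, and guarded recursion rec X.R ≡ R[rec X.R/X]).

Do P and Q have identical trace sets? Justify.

trace-distinct — witness ⟨a⟩

LTS(P): 1 reachable states
  m0 = (0 + 0) | (0 + 0) ⊢ ∅
LTS(Q): 2 reachable states
  n0 = a.((0 + 0) | (0 + 0)) ⊢ —a→ n1
  n1 = (0 + 0) | (0 + 0) ⊢ ∅
Run σ = ⟨a⟩ on Q: start {n0}
  step 1 (a): {n1}
  Q completes σ.
Run σ = ⟨a⟩ on P: start {m0}
  step 1 (a): no successor for P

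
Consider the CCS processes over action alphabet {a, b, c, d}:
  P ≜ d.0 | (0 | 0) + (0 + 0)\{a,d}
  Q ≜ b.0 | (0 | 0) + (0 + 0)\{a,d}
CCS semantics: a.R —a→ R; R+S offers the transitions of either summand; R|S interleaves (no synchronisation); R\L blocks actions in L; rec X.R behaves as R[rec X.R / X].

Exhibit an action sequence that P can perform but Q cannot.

d

P's transition system — 2 states:
  m0 = d.0 | (0 | 0) + (0 + 0)\{a,d} | ··d··> m1
  m1 = 0 | (0 | 0) | deadlocked
Q's transition system — 2 states:
  n0 = b.0 | (0 | 0) + (0 + 0)\{a,d} | ··b··> n1
  n1 = 0 | (0 | 0) | deadlocked
Executing d from P (initial set {m0}):
  after d @ step 1: {m1}
  ✓ P
Executing d from Q (initial set {n0}):
  after d @ step 1: ∅  — Q cannot continue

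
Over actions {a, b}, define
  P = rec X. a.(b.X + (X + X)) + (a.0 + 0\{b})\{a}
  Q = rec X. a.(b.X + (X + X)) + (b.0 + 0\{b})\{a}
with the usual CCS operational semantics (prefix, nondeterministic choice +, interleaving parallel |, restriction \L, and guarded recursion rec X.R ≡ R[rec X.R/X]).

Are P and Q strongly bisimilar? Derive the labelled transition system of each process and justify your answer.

not bisimilar

Reachable graph of P (2 states):
  p0 = rec X. a.(b.X + (X + X)) + (a.0 + 0\{b})\{a} ⊢ ··a··> p1
  p1 = b.(rec X. a.(b.X + (X + X)) + (a.0 + 0\{b})\{a}) + ((rec X. a.(b.X + (X + X)) + (a.0 + 0\{b})\{a}) + (rec X. a.(b.X + (X + X)) + (a.0 + 0\{b})\{a})) ⊢ ··a··> p1, ··b··> p0
Reachable graph of Q (3 states):
  q0 = rec X. a.(b.X + (X + X)) + (b.0 + 0\{b})\{a} ⊢ ··a··> q1, ··b··> q2
  q1 = b.(rec X. a.(b.X + (X + X)) + (b.0 + 0\{b})\{a}) + ((rec X. a.(b.X + (X + X)) + (b.0 + 0\{b})\{a}) + (rec X. a.(b.X + (X + X)) + (b.0 + 0\{b})\{a})) ⊢ ··a··> q1, ··b··> q0, ··b··> q2
  q2 = 0\{a} ⊢ stopped
Bisimilarity quotient blocks:
  B0 = {p0}
  B1 = {p1}
  B2 = {q0}
  B3 = {q1}
  B4 = {q2}
p0 ∈ B0, q0 ∈ B2 → different blocks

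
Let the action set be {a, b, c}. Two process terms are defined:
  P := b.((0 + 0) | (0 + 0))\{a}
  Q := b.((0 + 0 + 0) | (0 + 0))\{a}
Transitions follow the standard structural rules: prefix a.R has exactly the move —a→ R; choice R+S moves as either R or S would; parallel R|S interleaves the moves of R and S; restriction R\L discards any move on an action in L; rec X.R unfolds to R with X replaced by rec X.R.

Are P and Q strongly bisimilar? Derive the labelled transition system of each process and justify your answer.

LTS(P): 2 reachable states
  p0 = b.((0 + 0) | (0 + 0))\{a} | ··b··> p1
  p1 = ((0 + 0) | (0 + 0))\{a} | deadlocked
LTS(Q): 2 reachable states
  q0 = b.((0 + 0 + 0) | (0 + 0))\{a} | ··b··> q1
  q1 = ((0 + 0 + 0) | (0 + 0))\{a} | deadlocked
Partition-refinement fixed point:
  B0 = {p0, q0}
  B1 = {p1, q1}
p0 ∈ B0, q0 ∈ B0 → same block

P ~ Q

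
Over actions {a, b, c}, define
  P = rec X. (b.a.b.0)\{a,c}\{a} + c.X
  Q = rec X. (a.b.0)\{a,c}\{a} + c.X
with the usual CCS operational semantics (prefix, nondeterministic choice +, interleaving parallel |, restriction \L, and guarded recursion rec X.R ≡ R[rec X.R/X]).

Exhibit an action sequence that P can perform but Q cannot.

LTS(P): 2 reachable states
  s0 = rec X. (b.a.b.0)\{a,c}\{a} + c.X :: =b=> s1, =c=> s0
  s1 = (a.b.0)\{a,c}\{a} :: stopped
LTS(Q): 1 reachable states
  t0 = rec X. (a.b.0)\{a,c}\{a} + c.X :: =c=> t0
Run σ = ⟨b⟩ on P: start {s0}
  [1] b ⇒ {s1}
  — P admits the full trace.
Run σ = ⟨b⟩ on Q: start {t0}
  [1] b ⇒ ∅  — Q cannot continue

b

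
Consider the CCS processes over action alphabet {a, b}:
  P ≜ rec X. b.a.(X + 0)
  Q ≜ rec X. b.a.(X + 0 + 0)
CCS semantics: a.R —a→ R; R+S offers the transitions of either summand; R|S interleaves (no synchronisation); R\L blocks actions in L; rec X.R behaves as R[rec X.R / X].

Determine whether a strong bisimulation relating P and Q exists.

bisimilar

Reachable graph of P (3 states):
  s0 = rec X. b.a.(X + 0) :: -b-> s1
  s1 = a.((rec X. b.a.(X + 0)) + 0) :: -a-> s2
  s2 = (rec X. b.a.(X + 0)) + 0 :: -b-> s1
Reachable graph of Q (3 states):
  t0 = rec X. b.a.(X + 0 + 0) :: -b-> t1
  t1 = a.((rec X. b.a.(X + 0 + 0)) + 0 + 0) :: -a-> t2
  t2 = (rec X. b.a.(X + 0 + 0)) + 0 + 0 :: -b-> t1
Partition-refinement fixed point:
  B0 = {s0, s2, t0, t2}
  B1 = {s1, t1}
s0 ∈ B0, t0 ∈ B0 → same block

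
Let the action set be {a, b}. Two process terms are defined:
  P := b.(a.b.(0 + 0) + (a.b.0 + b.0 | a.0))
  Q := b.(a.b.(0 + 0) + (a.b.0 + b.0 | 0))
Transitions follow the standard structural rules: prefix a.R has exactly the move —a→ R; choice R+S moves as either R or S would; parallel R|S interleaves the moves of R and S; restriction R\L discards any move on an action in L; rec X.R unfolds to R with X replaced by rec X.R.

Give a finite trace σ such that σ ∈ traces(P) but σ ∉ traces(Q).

P's transition system — 9 states:
  p0 = b.(a.b.(0 + 0) + (a.b.0 + b.0 | a.0)) → ··b··> p1
  p1 = a.b.(0 + 0) + (a.b.0 + b.0 | a.0) → ··a··> p2, ··a··> p3, ··a··> p4, ··b··> p5
  p2 = b.(0 + 0) → ··b··> p6
  p3 = b.0 → ··b··> p7
  p4 = b.0 | 0 → ··b··> p8
  p5 = 0 | a.0 → ··a··> p8
  p6 = 0 + 0 → ·
  p7 = 0 → ·
  p8 = 0 | 0 → ·
Q's transition system — 7 states:
  q0 = b.(a.b.(0 + 0) + (a.b.0 + b.0 | 0)) → ··b··> q1
  q1 = a.b.(0 + 0) + (a.b.0 + b.0 | 0) → ··a··> q2, ··a··> q3, ··b··> q4
  q2 = b.(0 + 0) → ··b··> q5
  q3 = b.0 → ··b··> q6
  q4 = 0 | 0 → ·
  q5 = 0 + 0 → ·
  q6 = 0 → ·
Run σ = ⟨bba⟩ on P: start {p0}
  after b @ step 1: {p1}
  after b @ step 2: {p5}
  after a @ step 3: {p8}
  ✓ P
Run σ = ⟨bba⟩ on Q: start {q0}
  after b @ step 1: {q1}
  after b @ step 2: {q4}
  after a @ step 3: ∅  — Q cannot continue

bba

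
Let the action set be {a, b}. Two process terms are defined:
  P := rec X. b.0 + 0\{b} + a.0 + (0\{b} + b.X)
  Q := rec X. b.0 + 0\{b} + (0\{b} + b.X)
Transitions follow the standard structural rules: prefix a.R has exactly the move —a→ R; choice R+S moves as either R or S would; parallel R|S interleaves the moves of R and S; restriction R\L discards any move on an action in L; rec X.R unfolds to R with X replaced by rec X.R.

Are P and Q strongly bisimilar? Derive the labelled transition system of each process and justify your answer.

Reachable graph of P (2 states):
  s0 = rec X. b.0 + 0\{b} + a.0 + (0\{b} + b.X) has moves ··a··> s1, ··b··> s0, ··b··> s1
  s1 = 0 has moves deadlocked
Reachable graph of Q (2 states):
  t0 = rec X. b.0 + 0\{b} + (0\{b} + b.X) has moves ··b··> t0, ··b··> t1
  t1 = 0 has moves deadlocked
Bisimilarity quotient blocks:
  B0 = {s0}
  B1 = {s1, t1}
  B2 = {t0}
s0 ∈ B0, t0 ∈ B2 → different blocks

NO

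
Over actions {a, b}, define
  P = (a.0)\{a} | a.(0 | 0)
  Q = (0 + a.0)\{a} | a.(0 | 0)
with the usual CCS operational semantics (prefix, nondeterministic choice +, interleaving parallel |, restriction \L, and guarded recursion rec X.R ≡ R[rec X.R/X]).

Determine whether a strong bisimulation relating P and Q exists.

P's transition system — 2 states:
  p0 = (a.0)\{a} | a.(0 | 0) | ··a··> p1
  p1 = (a.0)\{a} | (0 | 0) | (no moves)
Q's transition system — 2 states:
  q0 = (0 + a.0)\{a} | a.(0 | 0) | ··a··> q1
  q1 = (0 + a.0)\{a} | (0 | 0) | (no moves)
Coarsest stable partition (strong bisimilarity classes):
  B0 = {p0, q0}
  B1 = {p1, q1}
p0 ∈ B0, q0 ∈ B0 → same block

P ~ Q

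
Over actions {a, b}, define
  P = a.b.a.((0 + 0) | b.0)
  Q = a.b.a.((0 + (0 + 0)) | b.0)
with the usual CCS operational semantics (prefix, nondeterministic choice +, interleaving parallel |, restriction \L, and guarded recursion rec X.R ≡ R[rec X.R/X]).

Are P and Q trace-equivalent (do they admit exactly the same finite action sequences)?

Reachable graph of P (5 states):
  p0 = a.b.a.((0 + 0) | b.0) → =a=> p1
  p1 = b.a.((0 + 0) | b.0) → =b=> p2
  p2 = a.((0 + 0) | b.0) → =a=> p3
  p3 = (0 + 0) | b.0 → =b=> p4
  p4 = (0 + 0) | 0 → stopped
Reachable graph of Q (5 states):
  q0 = a.b.a.((0 + (0 + 0)) | b.0) → =a=> q1
  q1 = b.a.((0 + (0 + 0)) | b.0) → =b=> q2
  q2 = a.((0 + (0 + 0)) | b.0) → =a=> q3
  q3 = (0 + (0 + 0)) | b.0 → =b=> q4
  q4 = (0 + (0 + 0)) | 0 → stopped
Partition-refinement fixed point:
  B0 = {p0, q0}
  B1 = {p1, q1}
  B2 = {p2, q2}
  B3 = {p3, q3}
  B4 = {p4, q4}
p0 ∈ B0, q0 ∈ B0 → same block
Bisimilar ⇒ trace-equivalent.

YES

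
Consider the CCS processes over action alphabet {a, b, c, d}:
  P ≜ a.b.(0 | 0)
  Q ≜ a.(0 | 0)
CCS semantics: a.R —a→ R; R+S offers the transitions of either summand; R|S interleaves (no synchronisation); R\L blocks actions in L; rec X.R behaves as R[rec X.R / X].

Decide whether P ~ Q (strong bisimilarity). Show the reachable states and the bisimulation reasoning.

not bisimilar

P's transition system — 3 states:
  u0 = a.b.(0 | 0) :: --a--▸ u1
  u1 = b.(0 | 0) :: --b--▸ u2
  u2 = 0 | 0 :: ·
Q's transition system — 2 states:
  v0 = a.(0 | 0) :: --a--▸ v1
  v1 = 0 | 0 :: ·
Coarsest stable partition (strong bisimilarity classes):
  B0 = {u0}
  B1 = {u1}
  B2 = {u2, v1}
  B3 = {v0}
u0 ∈ B0, v0 ∈ B3 → different blocks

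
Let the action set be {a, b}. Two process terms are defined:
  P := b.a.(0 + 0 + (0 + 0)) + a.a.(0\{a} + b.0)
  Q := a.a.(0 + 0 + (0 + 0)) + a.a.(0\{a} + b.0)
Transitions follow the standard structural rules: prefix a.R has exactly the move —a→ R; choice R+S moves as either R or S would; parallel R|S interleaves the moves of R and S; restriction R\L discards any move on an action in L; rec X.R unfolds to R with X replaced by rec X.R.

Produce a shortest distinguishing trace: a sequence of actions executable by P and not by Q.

b

P's transition system — 6 states:
  p0 = b.a.(0 + 0 + (0 + 0)) + a.a.(0\{a} + b.0) | --a--▸ p1, --b--▸ p2
  p1 = a.(0\{a} + b.0) | --a--▸ p3
  p2 = a.(0 + 0 + (0 + 0)) | --a--▸ p4
  p3 = 0\{a} + b.0 | --b--▸ p5
  p4 = 0 + 0 + (0 + 0) | ·
  p5 = 0 | ·
Q's transition system — 6 states:
  q0 = a.a.(0 + 0 + (0 + 0)) + a.a.(0\{a} + b.0) | --a--▸ q1, --a--▸ q2
  q1 = a.(0 + 0 + (0 + 0)) | --a--▸ q3
  q2 = a.(0\{a} + b.0) | --a--▸ q4
  q3 = 0 + 0 + (0 + 0) | ·
  q4 = 0\{a} + b.0 | --b--▸ q5
  q5 = 0 | ·
Trace ⟨b⟩ through P, begin at {p0}:
  after b @ step 1: {p2}
  ✓ P
Trace ⟨b⟩ through Q, begin at {q0}:
  after b @ step 1: no successor for Q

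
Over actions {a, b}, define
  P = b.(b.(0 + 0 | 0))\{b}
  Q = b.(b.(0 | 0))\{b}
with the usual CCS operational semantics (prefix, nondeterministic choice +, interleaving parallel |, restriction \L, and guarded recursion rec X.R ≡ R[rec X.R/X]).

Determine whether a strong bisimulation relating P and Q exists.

P ~ Q

LTS(P): 2 reachable states
  m0 = b.(b.(0 + 0 | 0))\{b} | -b-> m1
  m1 = (b.(0 + 0 | 0))\{b} | ·
LTS(Q): 2 reachable states
  n0 = b.(b.(0 | 0))\{b} | -b-> n1
  n1 = (b.(0 | 0))\{b} | ·
Bisimilarity quotient blocks:
  B0 = {m0, n0}
  B1 = {m1, n1}
m0 ∈ B0, n0 ∈ B0 → same block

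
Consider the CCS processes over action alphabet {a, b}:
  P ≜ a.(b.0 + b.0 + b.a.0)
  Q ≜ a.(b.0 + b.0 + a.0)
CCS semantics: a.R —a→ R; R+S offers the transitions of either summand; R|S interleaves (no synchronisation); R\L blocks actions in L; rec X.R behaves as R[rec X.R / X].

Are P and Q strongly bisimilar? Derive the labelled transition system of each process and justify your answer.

NO

Reachable graph of P (4 states):
  p0 = a.(b.0 + b.0 + b.a.0) | --a--▸ p1
  p1 = b.0 + b.0 + b.a.0 | --b--▸ p2, --b--▸ p3
  p2 = 0 | ·
  p3 = a.0 | --a--▸ p2
Reachable graph of Q (3 states):
  q0 = a.(b.0 + b.0 + a.0) | --a--▸ q1
  q1 = b.0 + b.0 + a.0 | --a--▸ q2, --b--▸ q2
  q2 = 0 | ·
Bisimilarity quotient blocks:
  B0 = {p0}
  B1 = {p1}
  B2 = {p3}
  B3 = {p2, q2}
  B4 = {q0}
  B5 = {q1}
p0 ∈ B0, q0 ∈ B4 → different blocks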